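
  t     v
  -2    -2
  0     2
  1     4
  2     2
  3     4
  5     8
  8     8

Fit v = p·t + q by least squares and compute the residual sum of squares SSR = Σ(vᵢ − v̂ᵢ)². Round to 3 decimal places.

SSR = 11.417

The normal equations are: 107·p + 17·q = 128;  17·p + 7·q = 26.
Δ = 107·7 − 17² = 460.
p = (128·7 − 17·26)/460 = 227/230; q = (107·26 − 17·128)/460 = 303/230.
Residuals: -309/230, 157/230, 39/23, -297/230, -32/115, 201/115, -279/230; SSR = 1313/115.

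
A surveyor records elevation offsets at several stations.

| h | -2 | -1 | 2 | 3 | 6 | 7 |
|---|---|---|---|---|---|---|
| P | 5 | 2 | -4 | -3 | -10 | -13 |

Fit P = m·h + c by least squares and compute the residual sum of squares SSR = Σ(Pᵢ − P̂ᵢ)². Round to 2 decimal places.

Forming MᵀM = [[103, 15]; [15, 6]] and MᵀP = [-180, -23]ᵀ gives MᵀM·[m, c]ᵀ = MᵀP.
det = 103·6 − 15² = 393.
m = ((-180)·6 − 15·(-23))/393 = -245/131; c = (103·(-23) − 15·(-180))/393 = 331/393.
Residuals: 164/393, -280/393, -433/393, 695/393, 149/393, -295/393; SSR = 2252/393.

SSR = 5.73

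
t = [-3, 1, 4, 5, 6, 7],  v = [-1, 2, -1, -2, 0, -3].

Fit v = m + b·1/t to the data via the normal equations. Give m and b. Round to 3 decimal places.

m = -1.463, b = 2.648

With design matrix M, MᵀM = [[6, 599/420]; [599/420, 222581/176400]] and Mᵀv = [-5, 527/420]ᵀ.
Determinant 6·(222581/176400) − (599/420)² = 195337/35280.
m = ((-5)·(222581/176400) − (599/420)·(527/420))/(195337/35280) = -1428578/976685; b = (6·(527/420) − (599/420)·(-5))/(195337/35280) = 517188/195337.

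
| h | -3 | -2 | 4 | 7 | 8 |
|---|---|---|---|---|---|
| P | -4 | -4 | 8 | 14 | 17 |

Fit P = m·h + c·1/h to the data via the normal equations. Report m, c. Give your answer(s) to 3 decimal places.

m = 2.090, c = -2.158

The normal system MᵀM·[m, c]ᵀ = MᵀP is [[142, 5]; [5, 12973/28224]]·[m, c]ᵀ = [286, 227/24]ᵀ.
Eliminating c: (12973/28224)·(row 1) − 5·(row 2) gives (568283/14112)·m = (12973/28224)·286 − 5·(227/24) = 1187759/14112, so m = 1187759/568283.
Then c = ((227/24) − 5·(1187759/568283))/(12973/28224) = -1226568/568283.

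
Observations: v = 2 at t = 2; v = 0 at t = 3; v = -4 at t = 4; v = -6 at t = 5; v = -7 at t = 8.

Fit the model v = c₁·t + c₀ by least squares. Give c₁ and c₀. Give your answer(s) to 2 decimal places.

From the data, Σt·t = 118, Σt = 22, Σ1 = 5.
Right-hand side: Σt·v = -98, Σv = -15.
det = 118·5 − 22² = 106.
c₁ = ((-98)·5 − 22·(-15))/106 = -80/53; c₀ = (118·(-15) − 22·(-98))/106 = 193/53.

c₁ = -1.51, c₀ = 3.64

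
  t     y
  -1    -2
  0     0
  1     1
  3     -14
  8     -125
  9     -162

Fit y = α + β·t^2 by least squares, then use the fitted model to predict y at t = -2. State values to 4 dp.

From the data, Σ1 = 6, Σt^2 = 156, Σt^2·t^2 = 10740.
And Σy = -302, Σt^2·y = -21249.
MᵀM·[α, β]ᵀ = Mᵀy becomes [[6, 156]; [156, 10740]]·[α, β]ᵀ = [-302, -21249]ᵀ.
Δ = 6·10740 − 156² = 40104.
α = ((-302)·10740 − 156·(-21249))/40104 = 5947/3342; β = (6·(-21249) − 156·(-302))/40104 = -13397/6684.
At t = -2: ŷ = (5947/3342)·(1) + (-13397/6684)·(4) = -6949/1114.

ŷ = -6.2379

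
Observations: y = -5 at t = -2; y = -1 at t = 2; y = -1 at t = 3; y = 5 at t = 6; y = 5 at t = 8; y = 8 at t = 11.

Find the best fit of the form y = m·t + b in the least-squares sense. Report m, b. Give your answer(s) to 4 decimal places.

AᵀA·[m, b]ᵀ = Aᵀy reads: 238·m + 28·b = 163;  28·m + 6·b = 11.
Determinant 238·6 − 28² = 644.
m = (163·6 − 28·11)/644 = 335/322; b = (238·11 − 28·163)/644 = -139/46.

m = 1.0404, b = -3.0217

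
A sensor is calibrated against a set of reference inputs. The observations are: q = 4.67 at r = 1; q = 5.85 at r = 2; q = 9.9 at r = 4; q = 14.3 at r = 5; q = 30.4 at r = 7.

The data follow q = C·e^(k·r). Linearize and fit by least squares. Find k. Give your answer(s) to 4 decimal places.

k = 0.3106

Linearized form: ln q = k·r + ln C. From the 5 transformed points,
Σr = 19.0000, Σ(r)² = 95.0000, Σln q = 11.6748, Σr·ln q = 51.4466.
Equations: 95.0000·k + 19.0000·ln C = 51.4466;  19.0000·k + 5·ln C = 11.6748.
Slope k = (n·Σr·ln q − Σr·Σln q)/(n·Σ(r)² − (Σr)²) = (5·51.4466 − 19.0000·11.6748)/114.0000 = 0.31062; ln C = (Σln q − k·Σr)/n = 1.15460.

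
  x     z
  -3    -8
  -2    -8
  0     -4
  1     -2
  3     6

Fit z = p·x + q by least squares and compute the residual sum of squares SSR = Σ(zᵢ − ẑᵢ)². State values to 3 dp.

SSR = 10.526

Entries of MᵀM: Σx·x = 23, Σx = -1, Σ1 = 5.
For Mᵀz: Σx·z = 56, Σz = -16.
So MᵀM·[p, q]ᵀ = Mᵀz: [[23, -1]; [-1, 5]]·[p, q]ᵀ = [56, -16]ᵀ.
Determinant 23·5 − (-1)² = 114.
p = (56·5 − (-1)·(-16))/114 = 44/19; q = (23·(-16) − (-1)·56)/114 = -52/19.
Residuals: 32/19, -12/19, -24/19, -30/19, 34/19; SSR = 200/19.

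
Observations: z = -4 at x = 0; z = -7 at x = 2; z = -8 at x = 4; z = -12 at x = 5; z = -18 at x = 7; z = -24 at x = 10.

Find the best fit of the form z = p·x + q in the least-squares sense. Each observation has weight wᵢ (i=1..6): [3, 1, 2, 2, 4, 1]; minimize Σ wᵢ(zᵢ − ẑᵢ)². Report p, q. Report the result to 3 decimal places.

p = -2.032, q = -2.855

Sums needed: Σwᵢ·x·x = 382, Σwᵢ·x = 58, Σwᵢ·1 = 13.
Moment sums: Σwᵢ·x·z = -942, Σwᵢ·z = -155.
AᵀWA·[p, q]ᵀ = AᵀWz becomes [[382, 58]; [58, 13]]·[p, q]ᵀ = [-942, -155]ᵀ.
det = 382·13 − 58² = 1602.
p = ((-942)·13 − 58·(-155))/1602 = -1628/801; q = (382·(-155) − 58·(-942))/1602 = -2287/801.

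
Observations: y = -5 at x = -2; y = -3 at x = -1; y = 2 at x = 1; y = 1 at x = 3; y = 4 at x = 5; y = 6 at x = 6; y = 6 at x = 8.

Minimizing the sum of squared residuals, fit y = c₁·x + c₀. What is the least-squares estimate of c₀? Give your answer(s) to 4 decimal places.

Setting ∂/∂c₁ … = 0 gives: 140·c₁ + 20·c₀ = 122;  20·c₁ + 7·c₀ = 11.
Eliminating c₀: 7·(row 1) − 20·(row 2) gives 580·c₁ = 7·122 − 20·11 = 634, so c₁ = 317/290.
Then c₀ = (11 − 20·(317/290))/7 = -45/29.

c₀ = -1.5517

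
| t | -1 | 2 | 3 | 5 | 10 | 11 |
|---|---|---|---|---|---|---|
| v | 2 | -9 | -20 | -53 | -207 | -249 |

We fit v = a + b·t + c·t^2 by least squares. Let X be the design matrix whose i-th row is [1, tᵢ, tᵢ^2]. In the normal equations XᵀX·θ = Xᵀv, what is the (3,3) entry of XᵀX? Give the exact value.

Row 3 ↔ basis t^2, column 3 ↔ basis t^2, so (XᵀX)_{3,3} = Σᵢ (t^2)·(t^2) = (1)·(1) + (4)·(4) + (9)·(9) + (25)·(25) + (100)·(100) + (121)·(121) = 25364.

25364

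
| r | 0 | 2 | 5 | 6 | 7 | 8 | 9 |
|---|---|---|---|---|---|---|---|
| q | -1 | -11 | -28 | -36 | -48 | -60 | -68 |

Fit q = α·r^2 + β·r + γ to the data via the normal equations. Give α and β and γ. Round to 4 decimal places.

Setting ∂/∂α … = 0 gives: 14995·α + 1933·β + 259·γ = -13740;  1933·α + 259·β + 37·γ = -1806;  259·α + 37·β + 7·γ = -252.
Inverting the 3×3 Gram matrix, [α, β, γ]ᵀ = [-73/144, -427/144, -113/72]ᵀ.

α = -0.5069, β = -2.9653, γ = -1.5694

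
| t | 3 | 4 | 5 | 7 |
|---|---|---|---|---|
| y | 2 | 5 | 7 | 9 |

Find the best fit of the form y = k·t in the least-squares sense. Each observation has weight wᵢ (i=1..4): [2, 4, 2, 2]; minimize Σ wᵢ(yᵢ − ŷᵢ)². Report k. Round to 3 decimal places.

The normal equations are: 230·k = 288.
(Σwᵢ·t·t = 230, Σwᵢ·t·y = 288.)
Hence k = 288 / 230 ≈ 1.25217.

k = 1.252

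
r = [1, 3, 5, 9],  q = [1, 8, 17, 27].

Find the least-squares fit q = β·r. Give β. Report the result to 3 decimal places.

With design matrix A, AᵀA = [[116]] and Aᵀq = [353]ᵀ.
β = 353/116 = 3.0431.

β = 3.043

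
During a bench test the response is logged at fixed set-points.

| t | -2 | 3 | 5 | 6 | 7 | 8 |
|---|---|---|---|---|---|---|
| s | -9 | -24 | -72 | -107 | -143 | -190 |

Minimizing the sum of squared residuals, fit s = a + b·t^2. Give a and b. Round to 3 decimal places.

MᵀM·[a, b]ᵀ = Mᵀs reads: 6·a + 187·b = -545;  187·a + 8515·b = -25071.
(Σ1 = 6, Σt^2 = 187, Σt^2·t^2 = 8515, Σs = -545, Σt^2·s = -25071.)
Determinant 6·8515 − 187² = 16121.
a = ((-545)·8515 − 187·(-25071))/16121 = 47602/16121; b = (6·(-25071) − 187·(-545))/16121 = -48511/16121.

a = 2.953, b = -3.009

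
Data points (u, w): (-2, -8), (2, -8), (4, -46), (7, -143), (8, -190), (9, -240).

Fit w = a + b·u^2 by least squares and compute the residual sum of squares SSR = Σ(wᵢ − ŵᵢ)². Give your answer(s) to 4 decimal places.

The normal system XᵀX·[a, b]ᵀ = Xᵀw is [[6, 218]; [218, 13346]]·[a, b]ᵀ = [-635, -39407]ᵀ.
Δ = 6·13346 − 218² = 32552.
a = ((-635)·13346 − 218·(-39407))/32552 = 14502/4069; b = (6·(-39407) − 218·(-635))/32552 = -24503/8138.
Residuals: 1952/4069, 1952/4069, -5652/4069, 7909/8138, -3516/4069, 2619/8138; SSR = 34053/8138.

SSR = 4.1844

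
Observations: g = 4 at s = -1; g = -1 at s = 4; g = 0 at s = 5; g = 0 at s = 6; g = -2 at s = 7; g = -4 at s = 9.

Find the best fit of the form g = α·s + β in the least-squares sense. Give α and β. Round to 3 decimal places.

α = -0.741, β = 3.207

With design matrix A, AᵀA = [[208, 30]; [30, 6]] and Aᵀg = [-58, -3]ᵀ.
Determinant 208·6 − 30² = 348.
α = ((-58)·6 − 30·(-3))/348 = -43/58; β = (208·(-3) − 30·(-58))/348 = 93/29.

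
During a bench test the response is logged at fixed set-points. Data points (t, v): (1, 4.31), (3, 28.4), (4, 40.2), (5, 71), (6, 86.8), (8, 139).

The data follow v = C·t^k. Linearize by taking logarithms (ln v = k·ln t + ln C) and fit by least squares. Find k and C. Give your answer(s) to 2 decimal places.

k = 1.68, C = 4.33

With ln vᵢ as the transformed response and ln tᵢ as the regressor:
AᵀA = [[13.2535, 7.9655]; [7.9655, 6]], rhs = [33.9163, 22.1620]ᵀ  (here Σln t = 7.9655, Σ(ln t)² = 13.2535, Σln v = 22.1620, Σln t·ln v = 33.9163).
Slope k = (n·Σln t·ln v − Σln t·Σln v)/(n·Σ(ln t)² − (Σln t)²) = (6·33.9163 − 7.9655·22.1620)/16.0713 = 1.67790; ln C = (Σln v − k·Σln t)/n = 1.46609, so C = exp(1.46609) = 4.33226.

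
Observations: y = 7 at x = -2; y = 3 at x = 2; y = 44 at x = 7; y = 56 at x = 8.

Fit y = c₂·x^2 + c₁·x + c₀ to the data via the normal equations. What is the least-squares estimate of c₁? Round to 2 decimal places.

c₁ = -0.87

MᵀM·[c₂, c₁, c₀]ᵀ = Mᵀy reads: 6529·c₂ + 855·c₁ + 121·c₀ = 5780;  855·c₂ + 121·c₁ + 15·c₀ = 748;  121·c₂ + 15·c₁ + 4·c₀ = 110.
Row-reducing yields c₂ = 806/825, c₁ = -48/55, c₀ = 1006/825.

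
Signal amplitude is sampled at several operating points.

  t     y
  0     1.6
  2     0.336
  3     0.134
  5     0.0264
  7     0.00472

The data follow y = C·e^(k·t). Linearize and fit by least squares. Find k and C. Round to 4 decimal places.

Taking logs, ln y = k·t + ln C, so regress ln y on t.
Σt = 17.0000, Σ(t)² = 87.0000, Σln y = -11.6209, Σt·ln y = -63.8746.
Equations: 87.0000·k + 17.0000·ln C = -63.8746;  17.0000·k + 5·ln C = -11.6209.
Δ = 87.0000·5 − (17.0000)² = 146.0000; k = (-63.8746·5 − 17.0000·-11.6209)/146.0000 = -0.83437, ln C = (87.0000·-11.6209 − 17.0000·-63.8746)/146.0000 = 0.51268, so C = exp(0.51268) = 1.66975.

k = -0.8344, C = 1.6698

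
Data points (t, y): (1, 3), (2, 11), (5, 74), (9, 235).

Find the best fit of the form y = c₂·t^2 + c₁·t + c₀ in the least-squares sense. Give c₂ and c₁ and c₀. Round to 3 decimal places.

The normal system AᵀA·[c₂, c₁, c₀]ᵀ = Aᵀy is [[7203, 863, 111]; [863, 111, 17]; [111, 17, 4]]·[c₂, c₁, c₀]ᵀ = [20932, 2510, 323]ᵀ.
Solving the 3×3 system (Gaussian elimination) gives c₂ = 471/167, c₁ = 728/835, c₀ = -1019/835.

c₂ = 2.820, c₁ = 0.872, c₀ = -1.220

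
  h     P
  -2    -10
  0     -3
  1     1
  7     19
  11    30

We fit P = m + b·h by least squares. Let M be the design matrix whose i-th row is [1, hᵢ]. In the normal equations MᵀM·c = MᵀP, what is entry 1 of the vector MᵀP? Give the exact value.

37

Entry 1 ↔ basis 1, so (MᵀP)_{1} = Σᵢ Pᵢ = (1)·(-10) + (1)·(-3) + (1)·(1) + (1)·(19) + (1)·(30) = 37.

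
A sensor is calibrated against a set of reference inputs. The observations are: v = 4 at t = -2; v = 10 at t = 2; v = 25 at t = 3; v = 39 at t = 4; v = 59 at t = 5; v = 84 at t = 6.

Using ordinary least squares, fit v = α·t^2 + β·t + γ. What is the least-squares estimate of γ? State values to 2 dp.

Normal-equation sums: Σt^2·t^2 = 2290, Σt^2·t = 432, Σt^2 = 94, Σt·t = 94, Σt = 18, Σ1 = 6.
For Xᵀv: Σt^2·v = 5404, Σt·v = 1042, Σv = 221.
XᵀX·[α, β, γ]ᵀ = Xᵀv becomes [[2290, 432, 94]; [432, 94, 18]; [94, 18, 6]]·[α, β, γ]ᵀ = [5404, 1042, 221]ᵀ.
Inverting the 3×3 Gram matrix, [α, β, γ]ᵀ = [6245/3058, 27779/15290, -9347/15290]ᵀ.

γ = -0.61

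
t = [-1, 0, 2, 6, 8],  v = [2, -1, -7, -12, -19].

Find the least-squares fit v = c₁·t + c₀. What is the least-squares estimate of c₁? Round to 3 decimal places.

c₁ = -2.150

From the data, Σt·t = 105, Σt = 15, Σ1 = 5.
Moment sums: Σt·v = -240, Σv = -37.
Normal equations: [[105, 15]; [15, 5]]·[c₁, c₀]ᵀ = [-240, -37]ᵀ.
Eliminating c₀: 5·(row 1) − 15·(row 2) gives 300·c₁ = 5·(-240) − 15·(-37) = -645, so c₁ = -43/20.
Then c₀ = ((-37) − 15·(-43/20))/5 = -19/20.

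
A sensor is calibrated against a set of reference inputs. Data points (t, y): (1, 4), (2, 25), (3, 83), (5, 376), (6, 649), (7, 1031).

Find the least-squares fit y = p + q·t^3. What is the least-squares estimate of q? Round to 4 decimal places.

q = 3.0014

Setting ∂/∂p … = 0 gives: 6·p + 720·q = 2168;  720·p + 180724·q = 543262.
Δ = 6·180724 − 720² = 565944.
p = (2168·180724 − 720·543262)/565944 = 82624/70743; q = (6·543262 − 720·2168)/565944 = 141551/47162.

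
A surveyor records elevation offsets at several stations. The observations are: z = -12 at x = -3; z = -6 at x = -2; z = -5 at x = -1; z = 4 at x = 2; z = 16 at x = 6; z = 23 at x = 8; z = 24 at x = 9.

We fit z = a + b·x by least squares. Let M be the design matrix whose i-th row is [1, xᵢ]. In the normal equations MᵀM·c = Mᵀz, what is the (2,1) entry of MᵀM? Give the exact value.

Row 2 ↔ basis x, column 1 ↔ basis 1, so (MᵀM)_{2,1} = Σᵢ x = (-3)·(1) + (-2)·(1) + (-1)·(1) + (2)·(1) + (6)·(1) + (8)·(1) + (9)·(1) = 19.

19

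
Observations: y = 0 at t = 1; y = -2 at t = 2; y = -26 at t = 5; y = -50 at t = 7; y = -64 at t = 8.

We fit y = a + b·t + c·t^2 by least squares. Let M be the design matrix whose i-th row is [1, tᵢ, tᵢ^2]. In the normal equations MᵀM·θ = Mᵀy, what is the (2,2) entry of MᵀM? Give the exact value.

Row 2 ↔ basis t, column 2 ↔ basis t, so (MᵀM)_{2,2} = Σᵢ (t)·(t) = (1)·(1) + (2)·(2) + (5)·(5) + (7)·(7) + (8)·(8) = 143.

143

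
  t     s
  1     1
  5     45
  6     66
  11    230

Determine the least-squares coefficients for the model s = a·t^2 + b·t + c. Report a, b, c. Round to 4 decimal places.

Normal-equation sums: Σt^2·t^2 = 16563, Σt^2·t = 1673, Σt^2 = 183, Σt·t = 183, Σt = 23, Σ1 = 4.
Moment sums: Σt^2·s = 31332, Σt·s = 3152, Σs = 342.
So AᵀA·[a, b, c]ᵀ = Aᵀs: [[16563, 1673, 183]; [1673, 183, 23]; [183, 23, 4]]·[a, b, c]ᵀ = [31332, 3152, 342]ᵀ.
Inverting the 3×3 Gram matrix, [a, b, c]ᵀ = [6014/3035, -2664/3035, -66/607]ᵀ.

a = 1.9815, b = -0.8778, c = -0.1087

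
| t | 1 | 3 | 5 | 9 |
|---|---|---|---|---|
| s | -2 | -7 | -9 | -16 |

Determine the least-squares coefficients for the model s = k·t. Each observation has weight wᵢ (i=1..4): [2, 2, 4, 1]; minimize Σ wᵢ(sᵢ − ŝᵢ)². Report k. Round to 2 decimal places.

k = -1.84

Forming AᵀWA = [[201]] and AᵀWs = [-370]ᵀ gives AᵀWA·[k]ᵀ = AᵀWs.
Hence k = -370 / 201 ≈ -1.8408.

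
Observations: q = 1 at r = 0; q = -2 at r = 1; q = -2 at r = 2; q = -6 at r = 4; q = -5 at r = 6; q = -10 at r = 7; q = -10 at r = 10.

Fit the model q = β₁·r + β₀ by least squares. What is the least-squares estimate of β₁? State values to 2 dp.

The normal system XᵀX·[β₁, β₀]ᵀ = Xᵀq is [[206, 30]; [30, 7]]·[β₁, β₀]ᵀ = [-230, -34]ᵀ.
Determinant 206·7 − 30² = 542.
β₁ = ((-230)·7 − 30·(-34))/542 = -295/271; β₀ = (206·(-34) − 30·(-230))/542 = -52/271.

β₁ = -1.09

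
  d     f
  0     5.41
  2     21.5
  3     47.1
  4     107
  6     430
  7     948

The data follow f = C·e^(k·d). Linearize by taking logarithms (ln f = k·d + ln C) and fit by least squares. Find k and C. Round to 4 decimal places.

Taking logs, ln f = k·d + ln C, so regress ln f on d.
AᵀA = [[114.0000, 22.0000]; [22.0000, 6]], rhs = [120.7474, 26.1995]ᵀ  (here Σd = 22.0000, Σ(d)² = 114.0000, Σln f = 26.1995, Σd·ln f = 120.7474).
Slope k = (n·Σd·ln f − Σd·Σln f)/(n·Σ(d)² − (Σd)²) = (6·120.7474 − 22.0000·26.1995)/200.0000 = 0.74047; ln C = (Σln f − k·Σd)/n = 1.65152, so C = exp(1.65152) = 5.21491.

k = 0.7405, C = 5.2149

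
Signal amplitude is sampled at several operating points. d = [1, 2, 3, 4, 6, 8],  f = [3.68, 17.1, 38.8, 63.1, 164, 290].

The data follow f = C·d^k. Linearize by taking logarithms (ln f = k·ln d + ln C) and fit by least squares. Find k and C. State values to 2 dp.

k = 2.09, C = 3.79

Taking logs, ln f = k·ln d + ln C, so regress ln f on ln d.
Sums: Σln d = 7.0493, Σ(ln d)² = 11.1437, Σln f = 22.7149, Σln d·ln f = 32.6608.
Normal system: [[11.1437, 7.0493]; [7.0493, 6]]·[k, ln C]ᵀ = [32.6608, 22.7149]ᵀ.
Δ = 11.1437·6 − (7.0493)² = 17.1702; k = (32.6608·6 − 7.0493·22.7149)/17.1702 = 2.08745, ln C = (11.1437·22.7149 − 7.0493·32.6608)/17.1702 = 1.33332, so C = exp(1.33332) = 3.79361.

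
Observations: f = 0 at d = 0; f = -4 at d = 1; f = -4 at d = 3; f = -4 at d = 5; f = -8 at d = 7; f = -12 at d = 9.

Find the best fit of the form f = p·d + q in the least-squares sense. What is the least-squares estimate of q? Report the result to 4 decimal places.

Forming MᵀM = [[165, 25]; [25, 6]] and Mᵀf = [-200, -32]ᵀ gives MᵀM·[p, q]ᵀ = Mᵀf.
Δ = 165·6 − 25² = 365.
p = ((-200)·6 − 25·(-32))/365 = -80/73; q = (165·(-32) − 25·(-200))/365 = -56/73.

q = -0.7671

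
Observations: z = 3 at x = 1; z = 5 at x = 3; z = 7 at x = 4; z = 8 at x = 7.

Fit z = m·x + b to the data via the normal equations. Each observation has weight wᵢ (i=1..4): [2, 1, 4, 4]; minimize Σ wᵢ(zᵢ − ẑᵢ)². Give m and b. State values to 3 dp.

m = 0.772, b = 3.014

With design matrix A, AᵀWA = [[271, 49]; [49, 11]] and AᵀWz = [357, 71]ᵀ.
Eliminating b: 11·(row 1) − 49·(row 2) gives 580·m = 11·357 − 49·71 = 448, so m = 112/145.
Then b = (71 − 49·(112/145))/11 = 437/145.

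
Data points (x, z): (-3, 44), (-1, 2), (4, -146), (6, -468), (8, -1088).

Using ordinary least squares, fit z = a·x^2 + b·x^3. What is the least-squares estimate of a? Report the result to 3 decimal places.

Compute the Gram sums: Σx^2·x^2 = 5730, Σx^2·x^3 = 41324, Σx^3·x^3 = 313626.
And Σx^2·z = -88418, Σx^3·z = -668678.
Normal equations: [[5730, 41324]; [41324, 313626]]·[a, b]ᵀ = [-88418, -668678]ᵀ.
Δ = 5730·313626 − 41324² = 89404004.
a = ((-88418)·313626 − 41324·(-668678))/89404004 = -24433499/22351001; b = (5730·(-668678) − 41324·(-88418))/89404004 = -44434877/22351001.

a = -1.093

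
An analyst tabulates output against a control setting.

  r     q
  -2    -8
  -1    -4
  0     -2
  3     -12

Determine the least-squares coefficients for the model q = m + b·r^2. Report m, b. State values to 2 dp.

m = -2.71, b = -1.08

Entries of AᵀA: Σ1 = 4, Σr^2 = 14, Σr^2·r^2 = 98.
For Aᵀq: Σq = -26, Σr^2·q = -144.
AᵀA·[m, b]ᵀ = Aᵀq becomes [[4, 14]; [14, 98]]·[m, b]ᵀ = [-26, -144]ᵀ.
Δ = 4·98 − 14² = 196.
m = ((-26)·98 − 14·(-144))/196 = -19/7; b = (4·(-144) − 14·(-26))/196 = -53/49.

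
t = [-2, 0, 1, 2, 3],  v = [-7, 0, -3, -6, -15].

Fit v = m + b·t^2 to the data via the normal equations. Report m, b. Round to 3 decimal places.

Entries of MᵀM: Σ1 = 5, Σt^2 = 18, Σt^2·t^2 = 114.
For Mᵀv: Σv = -31, Σt^2·v = -190.
So MᵀM·[m, b]ᵀ = Mᵀv: [[5, 18]; [18, 114]]·[m, b]ᵀ = [-31, -190]ᵀ.
Determinant 5·114 − 18² = 246.
m = ((-31)·114 − 18·(-190))/246 = -19/41; b = (5·(-190) − 18·(-31))/246 = -196/123.

m = -0.463, b = -1.593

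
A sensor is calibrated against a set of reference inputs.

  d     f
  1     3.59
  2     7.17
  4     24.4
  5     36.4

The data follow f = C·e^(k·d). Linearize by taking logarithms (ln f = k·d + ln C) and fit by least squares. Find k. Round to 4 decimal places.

k = 0.5858

Taking logs, ln f = k·d + ln C, so regress ln f on d.
Σd = 12.0000, Σ(d)² = 46.0000, Σln f = 10.0372, Σd·ln f = 35.9691.
Equations: 46.0000·k + 12.0000·ln C = 35.9691;  12.0000·k + 4·ln C = 10.0372.
Solving (det = 40.0000): k = 0.58575, ln C = 0.75205.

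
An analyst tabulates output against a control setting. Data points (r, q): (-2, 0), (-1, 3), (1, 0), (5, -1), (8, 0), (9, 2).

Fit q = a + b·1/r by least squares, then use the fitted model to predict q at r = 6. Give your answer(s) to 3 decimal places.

XᵀX·[a, b]ᵀ = Xᵀq reads: 6·a + (-23/360)·b = 4;  (-23/360)·a + (300409/129600)·b = -134/45.
(Σ1 = 6, Σ1/r = -23/360, Σ1/r·1/r = 300409/129600, Σq = 4, Σ1/r·q = -134/45.)
Eliminating b: (300409/129600)·(row 1) − (-23/360)·(row 2) gives (72077/5184)·a = (300409/129600)·4 − (-23/360)·(-134/45) = 58849/6480, so a = 235396/360385.
Then b = ((-134/45) − (-23/360)·(235396/360385))/(300409/129600) = -91296/72077.
At r = 6: q̂ = (235396/360385)·(1) + (-91296/72077)·(1/6) = 159316/360385.

q̂ = 0.442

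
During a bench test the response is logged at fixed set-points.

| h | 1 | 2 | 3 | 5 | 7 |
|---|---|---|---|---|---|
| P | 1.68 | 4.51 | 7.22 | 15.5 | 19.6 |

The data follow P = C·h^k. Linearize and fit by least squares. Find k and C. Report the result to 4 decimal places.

k = 1.2891, C = 1.7595

With ln Pᵢ as the transformed response and ln hᵢ as the regressor:
XᵀX = [[8.0643, 5.3471]; [5.3471, 5]], rhs = [13.4172, 9.7183]ᵀ  (here Σln h = 5.3471, Σ(ln h)² = 8.0643, Σln P = 9.7183, Σln h·ln P = 13.4172).
Δ = 8.0643·5 − (5.3471)² = 11.7297; k = (13.4172·5 − 5.3471·9.7183)/11.7297 = 1.28913, ln C = (8.0643·9.7183 − 5.3471·13.4172)/11.7297 = 0.56504, so C = exp(0.56504) = 1.75952.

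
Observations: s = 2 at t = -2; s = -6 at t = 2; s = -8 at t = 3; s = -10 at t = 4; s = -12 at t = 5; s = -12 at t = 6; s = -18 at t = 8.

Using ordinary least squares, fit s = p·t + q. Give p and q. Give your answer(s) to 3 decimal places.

The normal system AᵀA·[p, q]ᵀ = Aᵀs is [[158, 26]; [26, 7]]·[p, q]ᵀ = [-356, -64]ᵀ.
Eliminating q: 7·(row 1) − 26·(row 2) gives 430·p = 7·(-356) − 26·(-64) = -828, so p = -414/215.
Then q = ((-64) − 26·(-414/215))/7 = -428/215.

p = -1.926, q = -1.991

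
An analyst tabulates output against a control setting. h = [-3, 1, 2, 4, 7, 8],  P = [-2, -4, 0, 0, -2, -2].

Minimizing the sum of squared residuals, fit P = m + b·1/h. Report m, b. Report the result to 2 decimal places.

Entries of XᵀX: Σ1 = 6, Σ1/h = 283/168, Σ1/h·1/h = 41197/28224.
And ΣP = -10, Σ1/h·P = -325/84.
det = 6·(41197/28224) − (283/168)² = 167093/28224.
m = ((-10)·(41197/28224) − (283/168)·(-325/84))/(167093/28224) = -228020/167093; b = (6·(-325/84) − (283/168)·(-10))/(167093/28224) = -179760/167093.

m = -1.36, b = -1.08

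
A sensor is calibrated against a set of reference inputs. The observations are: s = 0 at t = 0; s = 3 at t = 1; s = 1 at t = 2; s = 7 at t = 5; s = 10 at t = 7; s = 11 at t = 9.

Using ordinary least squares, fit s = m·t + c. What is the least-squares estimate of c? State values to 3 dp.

The normal system AᵀA·[m, c]ᵀ = Aᵀs is [[160, 24]; [24, 6]]·[m, c]ᵀ = [209, 32]ᵀ.
Eliminating c: 6·(row 1) − 24·(row 2) gives 384·m = 6·209 − 24·32 = 486, so m = 81/64.
Then c = (32 − 24·(81/64))/6 = 13/48.

c = 0.271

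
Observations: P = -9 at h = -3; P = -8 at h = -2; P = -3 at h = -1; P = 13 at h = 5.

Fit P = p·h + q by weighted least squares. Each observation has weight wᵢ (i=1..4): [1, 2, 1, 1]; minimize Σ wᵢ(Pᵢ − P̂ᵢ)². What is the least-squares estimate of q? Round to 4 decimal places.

q = -1.2816

Setting ∂/∂p … = 0 gives: 43·p + (-3)·q = 127;  (-3)·p + 5·q = -15.
det = 43·5 − (-3)² = 206.
p = (127·5 − (-3)·(-15))/206 = 295/103; q = (43·(-15) − (-3)·127)/206 = -132/103.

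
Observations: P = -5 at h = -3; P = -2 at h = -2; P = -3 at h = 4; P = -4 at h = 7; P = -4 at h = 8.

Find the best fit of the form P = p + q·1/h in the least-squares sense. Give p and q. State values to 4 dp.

The normal equations are: 5·p + (-53/168)·q = -18;  (-53/168)·p + (12973/28224)·q = 71/84.
(Σ1 = 5, Σ1/h = -53/168, Σ1/h·1/h = 12973/28224, ΣP = -18, Σ1/h·P = 71/84.)
Eliminating q: (12973/28224)·(row 1) − (-53/168)·(row 2) gives (7757/3528)·p = (12973/28224)·(-18) − (-53/168)·(71/84) = -1153/144, so p = -56497/15514.
Then q = ((71/84) − (-53/168)·(-56497/15514))/(12973/28224) = -5124/7757.

p = -3.6417, q = -0.6606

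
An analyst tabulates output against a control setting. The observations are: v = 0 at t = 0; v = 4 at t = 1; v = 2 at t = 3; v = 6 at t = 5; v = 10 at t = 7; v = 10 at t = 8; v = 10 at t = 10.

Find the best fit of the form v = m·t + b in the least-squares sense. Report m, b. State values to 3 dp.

m = 1.038, b = 0.959

Entries of MᵀM: Σt·t = 248, Σt = 34, Σ1 = 7.
Right-hand side: Σt·v = 290, Σv = 42.
Eliminating b: 7·(row 1) − 34·(row 2) gives 580·m = 7·290 − 34·42 = 602, so m = 301/290.
Then b = (42 − 34·(301/290))/7 = 139/145.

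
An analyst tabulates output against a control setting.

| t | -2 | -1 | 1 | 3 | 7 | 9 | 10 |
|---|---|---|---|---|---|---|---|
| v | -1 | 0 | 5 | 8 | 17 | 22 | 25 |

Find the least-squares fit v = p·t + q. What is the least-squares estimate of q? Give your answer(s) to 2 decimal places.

q = 2.51

Sums needed: Σt·t = 245, Σt = 27, Σ1 = 7.
For Xᵀv: Σt·v = 598, Σv = 76.
Determinant 245·7 − 27² = 986.
p = (598·7 − 27·76)/986 = 1067/493; q = (245·76 − 27·598)/986 = 1237/493.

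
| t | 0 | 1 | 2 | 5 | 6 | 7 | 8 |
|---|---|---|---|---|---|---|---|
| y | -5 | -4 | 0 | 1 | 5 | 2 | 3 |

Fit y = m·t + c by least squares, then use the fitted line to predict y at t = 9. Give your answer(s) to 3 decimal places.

ŷ = 5.296

Entries of XᵀX: Σt·t = 179, Σt = 29, Σ1 = 7.
And Σt·y = 69, Σy = 2.
So XᵀX·[m, c]ᵀ = Xᵀy: [[179, 29]; [29, 7]]·[m, c]ᵀ = [69, 2]ᵀ.
Determinant 179·7 − 29² = 412.
m = (69·7 − 29·2)/412 = 425/412; c = (179·2 − 29·69)/412 = -1643/412.
At t = 9: ŷ = (425/412)·(9) + (-1643/412)·(1) = 1091/206.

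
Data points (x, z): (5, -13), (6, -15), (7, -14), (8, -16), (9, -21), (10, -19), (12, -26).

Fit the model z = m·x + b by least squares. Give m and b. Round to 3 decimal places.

With design matrix A, AᵀA = [[499, 57]; [57, 7]] and Aᵀz = [-1072, -124]ᵀ.
Determinant 499·7 − 57² = 244.
m = ((-1072)·7 − 57·(-124))/244 = -109/61; b = (499·(-124) − 57·(-1072))/244 = -193/61.

m = -1.787, b = -3.164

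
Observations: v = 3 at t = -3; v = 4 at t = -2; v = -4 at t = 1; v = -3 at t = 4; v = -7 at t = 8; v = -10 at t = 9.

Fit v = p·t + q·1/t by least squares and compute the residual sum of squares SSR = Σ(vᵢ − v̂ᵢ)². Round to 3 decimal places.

Compute the Gram sums: Σt·t = 175, Σt·1/t = 6, Σ1/t·1/t = 7525/5184.
For Aᵀv: Σt·v = -179, Σ1/t·v = -701/72.
So AᵀA·[p, q]ᵀ = Aᵀv: [[175, 6]; [6, 7525/5184]]·[p, q]ᵀ = [-179, -701/72]ᵀ.
Δ = 175·(7525/5184) − 6² = 1130251/5184.
p = ((-179)·(7525/5184) − 6·(-701/72))/(1130251/5184) = -1044143/1130251; q = (175·(-701/72) − 6·(-179))/(1130251/5184) = -3264984/1130251.
Residuals: -830004/1130251, 800226/1130251, -211877/1130251, 1602065/1130251, 849510/1130251, -1542447/1130251; SSR = 6230105/1130251.

SSR = 5.512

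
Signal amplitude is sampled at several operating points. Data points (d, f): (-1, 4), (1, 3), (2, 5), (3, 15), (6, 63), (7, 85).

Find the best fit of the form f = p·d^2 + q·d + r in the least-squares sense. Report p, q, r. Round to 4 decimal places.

p = 1.8774, q = -1.0861, r = 1.1347

With design matrix M, MᵀM = [[3796, 594, 100]; [594, 100, 18]; [100, 18, 6]] and Mᵀf = [6595, 1027, 175]ᵀ.
Row-reducing yields p = 32423/17270, q = -18757/17270, r = 9798/8635.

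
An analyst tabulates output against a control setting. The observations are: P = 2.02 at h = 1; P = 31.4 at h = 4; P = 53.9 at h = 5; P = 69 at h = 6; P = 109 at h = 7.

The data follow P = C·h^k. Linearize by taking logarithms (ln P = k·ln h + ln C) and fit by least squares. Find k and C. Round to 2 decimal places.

k = 2.02, C = 2.00

Linearized form: ln P = k·ln h + ln C. From the 5 transformed points,
Σln h = 6.7334, Σ(ln h)² = 11.5091, Σln P = 17.0625, Σln h·ln P = 27.9108.
Equations: 11.5091·k + 6.7334·ln C = 27.9108;  6.7334·k + 5·ln C = 17.0625.
Δ = 11.5091·5 − (6.7334)² = 12.2067; k = (27.9108·5 − 6.7334·17.0625)/12.2067 = 2.02064, ln C = (11.5091·17.0625 − 6.7334·27.9108)/12.2067 = 0.69134, so C = exp(0.69134) = 1.99639.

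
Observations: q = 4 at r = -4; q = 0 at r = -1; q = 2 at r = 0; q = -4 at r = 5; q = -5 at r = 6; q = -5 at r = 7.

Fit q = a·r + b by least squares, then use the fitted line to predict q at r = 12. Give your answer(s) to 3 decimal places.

Forming XᵀX = [[127, 13]; [13, 6]] and Xᵀq = [-101, -8]ᵀ gives XᵀX·[a, b]ᵀ = Xᵀq.
Eliminating b: 6·(row 1) − 13·(row 2) gives 593·a = 6·(-101) − 13·(-8) = -502, so a = -502/593.
Then b = ((-8) − 13·(-502/593))/6 = 297/593.
At r = 12: q̂ = (-502/593)·(12) + (297/593)·(1) = -5727/593.

q̂ = -9.658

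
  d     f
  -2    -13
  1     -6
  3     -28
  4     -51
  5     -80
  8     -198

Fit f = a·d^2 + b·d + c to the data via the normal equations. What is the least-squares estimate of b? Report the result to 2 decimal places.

Entries of XᵀX: Σd^2·d^2 = 5075, Σd^2·d = 721, Σd^2 = 119, Σd·d = 119, Σd = 19, Σ1 = 6.
Moment sums: Σd^2·f = -15798, Σd·f = -2252, Σf = -376.
Normal equations: [[5075, 721, 119]; [721, 119, 19]; [119, 19, 6]]·[a, b, c]ᵀ = [-15798, -2252, -376]ᵀ.
Row-reducing yields a = -376301/123816, b = -4613/17688, c = -419/268.

b = -0.26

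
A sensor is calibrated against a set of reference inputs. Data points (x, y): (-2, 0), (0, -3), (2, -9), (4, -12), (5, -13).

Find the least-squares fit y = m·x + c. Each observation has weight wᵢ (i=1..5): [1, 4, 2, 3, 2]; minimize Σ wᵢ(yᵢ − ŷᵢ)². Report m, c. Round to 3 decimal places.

Sums needed: Σwᵢ·x·x = 110, Σwᵢ·x = 24, Σwᵢ·1 = 12.
Moment sums: Σwᵢ·x·y = -310, Σwᵢ·y = -92.
AᵀWA·[m, c]ᵀ = AᵀWy becomes [[110, 24]; [24, 12]]·[m, c]ᵀ = [-310, -92]ᵀ.
Δ = 110·12 − 24² = 744.
m = ((-310)·12 − 24·(-92))/744 = -63/31; c = (110·(-92) − 24·(-310))/744 = -335/93.

m = -2.032, c = -3.602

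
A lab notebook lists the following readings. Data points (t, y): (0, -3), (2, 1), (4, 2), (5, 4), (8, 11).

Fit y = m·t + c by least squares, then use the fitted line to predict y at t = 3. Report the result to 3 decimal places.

ŷ = 1.674

Normal-equation sums: Σt·t = 109, Σt = 19, Σ1 = 5.
For Mᵀy: Σt·y = 118, Σy = 15.
MᵀM·[m, c]ᵀ = Mᵀy becomes [[109, 19]; [19, 5]]·[m, c]ᵀ = [118, 15]ᵀ.
Determinant 109·5 − 19² = 184.
m = (118·5 − 19·15)/184 = 305/184; c = (109·15 − 19·118)/184 = -607/184.
At t = 3: ŷ = (305/184)·(3) + (-607/184)·(1) = 77/46.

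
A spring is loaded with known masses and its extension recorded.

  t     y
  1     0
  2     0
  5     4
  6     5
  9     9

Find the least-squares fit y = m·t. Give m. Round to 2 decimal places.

Sums needed: Σt·t = 147.
And Σt·y = 131.
XᵀX·[m]ᵀ = Xᵀy becomes [[147]]·[m]ᵀ = [131]ᵀ.
Hence m = 131 / 147 ≈ 0.891156.

m = 0.89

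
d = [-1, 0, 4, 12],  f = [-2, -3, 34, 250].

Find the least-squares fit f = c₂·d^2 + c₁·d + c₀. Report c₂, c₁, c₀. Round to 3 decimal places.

c₂ = 1.519, c₁ = 2.757, c₀ = -1.712

With design matrix X, XᵀX = [[20993, 1791, 161]; [1791, 161, 15]; [161, 15, 4]] and Xᵀf = [36542, 3138, 279]ᵀ.
Solving the 3×3 system (Gaussian elimination) gives c₂ = 42007/27662, c₁ = 76269/27662, c₀ = -23683/13831.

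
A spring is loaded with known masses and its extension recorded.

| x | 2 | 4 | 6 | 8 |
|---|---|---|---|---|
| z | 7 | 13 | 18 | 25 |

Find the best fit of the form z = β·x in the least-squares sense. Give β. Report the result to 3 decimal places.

Normal-equation sums: Σx·x = 120.
Moment sums: Σx·z = 374.
So AᵀA·[β]ᵀ = Aᵀz: [[120]]·[β]ᵀ = [374]ᵀ.
Hence β = 374 / 120 ≈ 3.11667.

β = 3.117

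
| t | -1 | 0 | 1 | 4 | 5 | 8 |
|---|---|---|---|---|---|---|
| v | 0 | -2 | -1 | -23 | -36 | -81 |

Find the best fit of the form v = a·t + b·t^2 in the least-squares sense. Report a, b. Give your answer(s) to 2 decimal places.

a = -1.50, b = -1.08

Entries of XᵀX: Σt·t = 107, Σt·t^2 = 701, Σt^2·t^2 = 4979.
Right-hand side: Σt·v = -921, Σt^2·v = -6453.
XᵀX·[a, b]ᵀ = Xᵀv becomes [[107, 701]; [701, 4979]]·[a, b]ᵀ = [-921, -6453]ᵀ.
Determinant 107·4979 − 701² = 41352.
a = ((-921)·4979 − 701·(-6453))/41352 = -10351/6892; b = (107·(-6453) − 701·(-921))/41352 = -7475/6892.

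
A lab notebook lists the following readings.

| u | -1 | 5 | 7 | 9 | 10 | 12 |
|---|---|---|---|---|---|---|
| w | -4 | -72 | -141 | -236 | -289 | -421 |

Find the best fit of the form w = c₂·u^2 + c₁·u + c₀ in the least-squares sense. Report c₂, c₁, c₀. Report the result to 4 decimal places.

With design matrix M, MᵀM = [[40324, 3924, 400]; [3924, 400, 42]; [400, 42, 6]] and Mᵀw = [-117353, -11409, -1163]ᵀ.
Row-reducing yields c₂ = -821479/276452, c₁ = 93855/138226, c₀ = -33579/69113.

c₂ = -2.9715, c₁ = 0.6790, c₀ = -0.4859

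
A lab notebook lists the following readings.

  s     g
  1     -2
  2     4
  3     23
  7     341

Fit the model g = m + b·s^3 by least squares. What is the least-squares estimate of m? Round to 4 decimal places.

With design matrix M, MᵀM = [[4, 379]; [379, 118443]] and Mᵀg = [366, 117614]ᵀ.
Δ = 4·118443 − 379² = 330131.
m = (366·118443 − 379·117614)/330131 = -1225568/330131; b = (4·117614 − 379·366)/330131 = 331742/330131.

m = -3.7124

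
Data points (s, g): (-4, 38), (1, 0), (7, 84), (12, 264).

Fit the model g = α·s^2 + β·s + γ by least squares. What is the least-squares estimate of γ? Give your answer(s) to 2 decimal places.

γ = -0.57

From the data, Σs^2·s^2 = 23394, Σs^2·s = 2008, Σs^2 = 210, Σs·s = 210, Σs = 16, Σ1 = 4.
Moment sums: Σs^2·g = 42740, Σs·g = 3604, Σg = 386.
So AᵀA·[α, β, γ]ᵀ = Aᵀg: [[23394, 2008, 210]; [2008, 210, 16]; [210, 16, 4]]·[α, β, γ]ᵀ = [42740, 3604, 386]ᵀ.
Row-reducing yields α = 109/55, β = -7006/4015, γ = -2271/4015.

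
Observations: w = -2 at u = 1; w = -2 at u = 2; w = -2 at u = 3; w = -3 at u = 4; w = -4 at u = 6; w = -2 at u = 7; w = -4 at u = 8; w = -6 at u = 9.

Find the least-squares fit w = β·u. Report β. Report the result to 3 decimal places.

β = -0.569

Normal-equation sums: Σu·u = 260.
Moment sums: Σu·w = -148.
Hence β = -148 / 260 ≈ -0.569231.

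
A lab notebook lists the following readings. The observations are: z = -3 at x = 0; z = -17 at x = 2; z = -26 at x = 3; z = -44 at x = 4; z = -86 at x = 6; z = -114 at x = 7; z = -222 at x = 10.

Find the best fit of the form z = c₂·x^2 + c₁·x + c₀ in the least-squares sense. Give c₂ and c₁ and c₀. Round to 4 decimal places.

The normal system AᵀA·[c₂, c₁, c₀]ᵀ = Aᵀz is [[14050, 1658, 214]; [1658, 214, 32]; [214, 32, 7]]·[c₂, c₁, c₀]ᵀ = [-31888, -3822, -512]ᵀ.
Row-reducing yields c₂ = -17971/9016, c₁ = -50569/27048, c₀ = -49499/13524.

c₂ = -1.9932, c₁ = -1.8696, c₀ = -3.6601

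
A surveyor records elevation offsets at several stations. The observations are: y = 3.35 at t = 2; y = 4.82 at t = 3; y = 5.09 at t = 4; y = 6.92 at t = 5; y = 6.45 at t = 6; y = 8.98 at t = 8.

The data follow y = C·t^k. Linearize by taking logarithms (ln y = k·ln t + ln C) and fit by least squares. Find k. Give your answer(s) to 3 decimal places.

k = 0.668

Let Y = ln y. Fitting Y = k·ln t + ln C by least squares:
AᵀA = [[13.7340, 8.6587]; [8.6587, 6]], rhs = [15.8394, 10.4025]ᵀ  (here Σln t = 8.6587, Σ(ln t)² = 13.7340, Σln y = 10.4025, Σln t·ln y = 15.8394).
Solving (det = 7.4309): k = 0.66807, ln C = 0.76965.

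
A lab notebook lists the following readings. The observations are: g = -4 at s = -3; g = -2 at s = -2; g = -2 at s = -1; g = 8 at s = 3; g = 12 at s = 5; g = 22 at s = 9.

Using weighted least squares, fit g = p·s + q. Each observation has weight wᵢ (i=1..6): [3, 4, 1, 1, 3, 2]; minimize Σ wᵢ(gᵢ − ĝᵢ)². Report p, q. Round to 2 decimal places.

p = 2.13, q = 1.97

Forming MᵀWM = [[290, 18]; [18, 14]] and MᵀWg = [654, 66]ᵀ gives MᵀWM·[p, q]ᵀ = MᵀWg.
det = 290·14 − 18² = 3736.
p = (654·14 − 18·66)/3736 = 996/467; q = (290·66 − 18·654)/3736 = 921/467.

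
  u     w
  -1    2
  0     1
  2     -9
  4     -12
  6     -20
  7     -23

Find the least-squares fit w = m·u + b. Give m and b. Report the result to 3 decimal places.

Compute the Gram sums: Σu·u = 106, Σu = 18, Σ1 = 6.
For Aᵀw: Σu·w = -349, Σw = -61.
det = 106·6 − 18² = 312.
m = ((-349)·6 − 18·(-61))/312 = -83/26; b = (106·(-61) − 18·(-349))/312 = -23/39.

m = -3.192, b = -0.590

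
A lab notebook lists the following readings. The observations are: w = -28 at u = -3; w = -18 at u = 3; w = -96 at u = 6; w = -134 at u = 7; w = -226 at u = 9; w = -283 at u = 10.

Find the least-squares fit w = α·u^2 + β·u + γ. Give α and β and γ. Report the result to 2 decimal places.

Entries of AᵀA: Σu^2·u^2 = 20420, Σu^2·u = 2288, Σu^2 = 284, Σu·u = 284, Σu = 32, Σ1 = 6.
Moment sums: Σu^2·w = -57042, Σu·w = -6348, Σw = -785.
Normal equations: [[20420, 2288, 284]; [2288, 284, 32]; [284, 32, 6]]·[α, β, γ]ᵀ = [-57042, -6348, -785]ᵀ.
Row-reducing yields α = -2426/803, β = 6201/4015, γ = 31571/8030.

α = -3.02, β = 1.54, γ = 3.93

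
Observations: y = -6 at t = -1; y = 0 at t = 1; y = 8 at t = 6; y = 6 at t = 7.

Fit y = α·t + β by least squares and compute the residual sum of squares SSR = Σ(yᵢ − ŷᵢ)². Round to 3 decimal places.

Entries of XᵀX: Σt·t = 87, Σt = 13, Σ1 = 4.
Right-hand side: Σt·y = 96, Σy = 8.
So XᵀX·[α, β]ᵀ = Xᵀy: [[87, 13]; [13, 4]]·[α, β]ᵀ = [96, 8]ᵀ.
det = 87·4 − 13² = 179.
α = (96·4 − 13·8)/179 = 280/179; β = (87·8 − 13·96)/179 = -552/179.
Residuals: -242/179, 272/179, 304/179, -334/179; SSR = 1880/179.

SSR = 10.503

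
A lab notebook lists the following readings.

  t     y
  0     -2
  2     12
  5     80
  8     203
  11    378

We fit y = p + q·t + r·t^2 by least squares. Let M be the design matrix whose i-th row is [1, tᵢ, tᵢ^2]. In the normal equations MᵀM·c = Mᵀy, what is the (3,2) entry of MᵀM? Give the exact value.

Row 3 ↔ basis t^2, column 2 ↔ basis t, so (MᵀM)_{3,2} = Σᵢ (t^2)·(t) = (0)·(0) + (4)·(2) + (25)·(5) + (64)·(8) + (121)·(11) = 1976.

1976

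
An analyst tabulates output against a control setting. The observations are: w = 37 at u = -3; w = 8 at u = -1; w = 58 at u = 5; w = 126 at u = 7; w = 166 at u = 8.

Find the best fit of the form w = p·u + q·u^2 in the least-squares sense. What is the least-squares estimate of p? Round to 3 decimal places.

p = -3.402

The normal equations are: 148·p + 952·q = 2381;  952·p + 7204·q = 18589.
Eliminating q: 7204·(row 1) − 952·(row 2) gives 159888·p = 7204·2381 − 952·18589 = -544004, so p = -136001/39972.
Then q = (18589 − 952·(-136001/39972))/7204 = 121115/39972.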